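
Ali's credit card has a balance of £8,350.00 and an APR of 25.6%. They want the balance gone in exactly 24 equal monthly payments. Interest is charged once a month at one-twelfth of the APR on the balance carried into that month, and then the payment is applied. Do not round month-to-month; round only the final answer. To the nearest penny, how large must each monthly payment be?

£448.17

Monthly rate r = 25.6%/12 = 2.13333% = 0.0213333.
Level-payment amortization: P = B₀·r / (1 − (1+r)^(−n)) = 8350.00·0.0213333 / (1 − 1.02133^(−24)).
Denominator 1 − (1+r)^(−24) = 0.39746837.
P = 178.133 / 0.39746837 ≈ 448.17.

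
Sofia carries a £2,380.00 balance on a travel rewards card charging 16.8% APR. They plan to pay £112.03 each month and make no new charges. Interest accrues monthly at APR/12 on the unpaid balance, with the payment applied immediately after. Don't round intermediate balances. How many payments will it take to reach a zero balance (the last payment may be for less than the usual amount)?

Monthly rate r = 16.8%/12 = 1.4% = 0.014.
Recurrence: B ← B·(1+r) − £112.03.
Month 1: interest £33.32; balance after payment £2,301.29.
Month 2: interest £32.22; balance after payment £2,221.48.
Closed form: n = −ln(1 − rB₀/P)/ln(1+r) = −ln(0.70258)/ln(1.014) ≈ 25.390, so the balance reaches zero during payment 26.

26 payments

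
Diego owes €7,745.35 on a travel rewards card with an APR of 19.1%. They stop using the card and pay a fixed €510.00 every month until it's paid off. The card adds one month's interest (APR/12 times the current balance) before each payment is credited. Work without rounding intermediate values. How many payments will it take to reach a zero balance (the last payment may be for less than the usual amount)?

Monthly rate r = 19.1%/12 = 1.59167% = 0.0159167.
Recurrence: B ← B·(1+r) − €510.00.
Month 1: interest €123.28; balance after payment €7,358.63.
Month 2: interest €117.12; balance after payment €6,965.76.
Closed form: n = −ln(1 − rB₀/P)/ln(1+r) = −ln(0.75827)/ln(1.01592) ≈ 17.523, so the balance reaches zero during payment 18.

18 months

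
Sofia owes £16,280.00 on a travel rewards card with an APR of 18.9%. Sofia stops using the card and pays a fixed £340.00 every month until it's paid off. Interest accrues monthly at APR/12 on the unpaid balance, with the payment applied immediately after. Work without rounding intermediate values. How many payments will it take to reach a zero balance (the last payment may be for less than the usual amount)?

Monthly rate r = 18.9%/12 = 1.575% = 0.01575.
Recurrence: B ← B·(1+r) − £340.00.
Month 1: interest £256.41; balance after payment £16,196.41.
Month 2: interest £255.09; balance after payment £16,111.50.
Closed form: n = −ln(1 − rB₀/P)/ln(1+r) = −ln(0.24585)/ln(1.01575) ≈ 89.780, so the balance reaches zero during payment 90.

90 payments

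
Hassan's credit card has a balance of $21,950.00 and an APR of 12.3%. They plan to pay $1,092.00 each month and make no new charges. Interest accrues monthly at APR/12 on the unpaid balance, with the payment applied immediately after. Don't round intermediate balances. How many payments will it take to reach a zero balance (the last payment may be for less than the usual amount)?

Monthly rate r = 12.3%/12 = 1.025% = 0.01025.
Recurrence: B ← B·(1+r) − $1,092.00.
Month 1: interest $224.99; balance after payment $21,082.99.
Month 2: interest $216.10; balance after payment $20,207.09.
Closed form: n = −ln(1 − rB₀/P)/ln(1+r) = −ln(0.79397)/ln(1.01025) ≈ 22.624, so the balance reaches zero during payment 23.

23 months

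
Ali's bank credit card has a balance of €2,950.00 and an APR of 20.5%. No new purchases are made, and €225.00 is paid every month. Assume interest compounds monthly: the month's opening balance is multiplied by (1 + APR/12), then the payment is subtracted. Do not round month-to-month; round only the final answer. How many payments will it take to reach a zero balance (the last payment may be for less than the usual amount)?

Monthly rate r = 20.5%/12 = 1.70833% = 0.0170833.
Recurrence: B ← B·(1+r) − €225.00.
Month 1: interest €50.40; balance after payment €2,775.40.
Month 2: interest €47.41; balance after payment €2,597.81.
Closed form: n = −ln(1 − rB₀/P)/ln(1+r) = −ln(0.77602)/ln(1.01708) ≈ 14.970, so the balance reaches zero during payment 15.

15 months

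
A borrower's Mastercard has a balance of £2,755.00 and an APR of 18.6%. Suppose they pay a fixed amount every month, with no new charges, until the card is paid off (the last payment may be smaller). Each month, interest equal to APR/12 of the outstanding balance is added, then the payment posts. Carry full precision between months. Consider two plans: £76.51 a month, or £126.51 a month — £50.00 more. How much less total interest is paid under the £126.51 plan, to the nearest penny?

Monthly rate r = 18.6%/12 = 1.55% = 0.0155.
At £76.51/mo: n = ⌈−ln(1 − rB₀/P)/ln(1+r)⌉ = 54 payments (last £7.72); total interest = total paid − £2,755.00 = £1,307.75.
At £126.51/mo: 27 payments (last £97.97); total interest £632.23.
Interest saved = £1,307.75 − £632.23 = £675.52.

£675.52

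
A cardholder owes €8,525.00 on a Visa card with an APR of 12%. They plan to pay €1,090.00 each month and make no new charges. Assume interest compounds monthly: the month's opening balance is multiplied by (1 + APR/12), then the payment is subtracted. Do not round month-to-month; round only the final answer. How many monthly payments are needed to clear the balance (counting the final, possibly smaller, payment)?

9 payments

Monthly rate r = 12%/12 = 1% = 0.01.
Recurrence: B ← B·(1+r) − €1,090.00.
Month 1: interest €85.25; balance after payment €7,520.25.
Month 2: interest €75.20; balance after payment €6,505.45.
Closed form: n = −ln(1 − rB₀/P)/ln(1+r) = −ln(0.92179)/ln(1.01) ≈ 8.185, so the balance reaches zero during payment 9.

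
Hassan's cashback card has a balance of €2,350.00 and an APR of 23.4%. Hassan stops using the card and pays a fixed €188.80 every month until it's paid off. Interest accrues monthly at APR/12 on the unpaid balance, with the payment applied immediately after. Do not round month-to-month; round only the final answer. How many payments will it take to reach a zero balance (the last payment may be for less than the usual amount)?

15 payments

Monthly rate r = 23.4%/12 = 1.95% = 0.0195.
Recurrence: B ← B·(1+r) − €188.80.
Month 1: interest €45.83; balance after payment €2,207.02.
Month 2: interest €43.04; balance after payment €2,061.26.
Closed form: n = −ln(1 − rB₀/P)/ln(1+r) = −ln(0.75728)/ln(1.0195) ≈ 14.396, so the balance reaches zero during payment 15.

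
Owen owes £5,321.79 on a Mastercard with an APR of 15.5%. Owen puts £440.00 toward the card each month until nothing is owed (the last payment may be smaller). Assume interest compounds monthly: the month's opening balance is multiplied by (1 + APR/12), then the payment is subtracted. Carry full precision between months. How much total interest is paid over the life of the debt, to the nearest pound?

£503

Monthly rate r = 15.5%/12 = 1.29167% = 0.0129167.
Payoff takes n = ⌈−ln(1 − rB₀/P)/ln(1+r)⌉ = ⌈13.236⌉ = 14 payments; the last is £104.39.
Total paid = 13·£440.00 + £104.39 = £5,824.39.
Total interest = total paid − principal = £5,824.39 − £5,321.79 = £502.60.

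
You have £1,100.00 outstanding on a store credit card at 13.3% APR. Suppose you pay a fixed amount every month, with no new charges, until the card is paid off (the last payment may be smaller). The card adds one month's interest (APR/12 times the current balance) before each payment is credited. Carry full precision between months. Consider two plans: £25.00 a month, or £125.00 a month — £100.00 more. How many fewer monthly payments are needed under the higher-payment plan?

Monthly rate r = 13.3%/12 = 1.10833% = 0.0110833.
At £25.00/mo: n = ⌈−ln(1 − rB₀/P)/ln(1+r)⌉ = 61 payments (last £16.90); total interest = total paid − £1,100.00 = £416.90.
At £125.00/mo: 10 payments (last £38.96); total interest £63.96.
Payments saved = 61 − 10 = 51.

51 fewer payments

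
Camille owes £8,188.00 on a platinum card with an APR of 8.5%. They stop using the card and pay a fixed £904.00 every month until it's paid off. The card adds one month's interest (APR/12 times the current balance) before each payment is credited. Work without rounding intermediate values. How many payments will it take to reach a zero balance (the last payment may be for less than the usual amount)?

10 payments

Monthly rate r = 8.5%/12 = 0.708333% = 0.00708333.
Recurrence: B ← B·(1+r) − £904.00.
Month 1: interest £58.00; balance after payment £7,342.00.
Month 2: interest £52.01; balance after payment £6,490.00.
Closed form: n = −ln(1 − rB₀/P)/ln(1+r) = −ln(0.93584)/ln(1.00708) ≈ 9.394, so the balance reaches zero during payment 10.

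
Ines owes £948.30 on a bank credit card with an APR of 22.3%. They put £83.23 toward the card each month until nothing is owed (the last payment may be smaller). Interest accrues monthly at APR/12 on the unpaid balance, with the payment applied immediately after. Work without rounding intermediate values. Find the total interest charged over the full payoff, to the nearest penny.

£127.20

Monthly rate r = 22.3%/12 = 1.85833% = 0.0185833.
Payoff takes n = ⌈−ln(1 − rB₀/P)/ln(1+r)⌉ = ⌈12.921⌉ = 13 payments; the last is £76.74.
Total paid = 12·£83.23 + £76.74 = £1,075.50.
Total interest = total paid − principal = £1,075.50 − £948.30 = £127.20.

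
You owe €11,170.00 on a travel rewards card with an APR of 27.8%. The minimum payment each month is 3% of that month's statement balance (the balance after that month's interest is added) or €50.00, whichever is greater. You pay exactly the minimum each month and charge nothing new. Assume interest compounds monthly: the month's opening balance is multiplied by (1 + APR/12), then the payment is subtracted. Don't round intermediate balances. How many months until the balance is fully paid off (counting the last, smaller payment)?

Monthly rate r = 27.8%/12 = 2.31667% = 0.0231667.
While 3% of the post-interest balance exceeds €50.00, each month B ← (B·(1+r))·(1 − 0.03), i.e. B shrinks by the factor (1+r)·0.97 = 0.99247.
This holds for months 1–255. Entering month 256 the balance is €1,626.20; 3% of the post-interest balance is now below €50.00, so the flat €50.00 minimum applies from here.
From month 256 a fixed €50.00 at rate r clears €1,626.20 in 62 more payments. Total: 255 + 62 = 317 months.

317 months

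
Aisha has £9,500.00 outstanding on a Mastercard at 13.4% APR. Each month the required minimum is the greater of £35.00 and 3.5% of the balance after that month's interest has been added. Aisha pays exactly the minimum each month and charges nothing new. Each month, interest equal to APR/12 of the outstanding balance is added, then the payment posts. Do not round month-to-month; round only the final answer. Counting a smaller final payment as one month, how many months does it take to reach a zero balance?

Monthly rate r = 13.4%/12 = 1.11667% = 0.0111667.
While 3.5% of the post-interest balance exceeds £35.00, each month B ← (B·(1+r))·(1 − 0.035), i.e. B shrinks by the factor (1+r)·0.965 = 0.97578.
This holds for months 1–93. Entering month 94 the balance is £971.13; 3.5% of the post-interest balance is now below £35.00, so the flat £35.00 minimum applies from here.
From month 94 a fixed £35.00 at rate r clears £971.13 in 34 more payments. Total: 93 + 34 = 127 months.

127 months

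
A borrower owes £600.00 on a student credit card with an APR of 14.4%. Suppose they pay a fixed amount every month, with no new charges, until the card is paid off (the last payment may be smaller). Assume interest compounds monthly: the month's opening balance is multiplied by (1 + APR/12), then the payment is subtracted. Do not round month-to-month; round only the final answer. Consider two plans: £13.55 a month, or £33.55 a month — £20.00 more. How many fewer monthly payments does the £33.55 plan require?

43 fewer payments

Monthly rate r = 14.4%/12 = 1.2% = 0.012.
At £13.55/mo: n = ⌈−ln(1 − rB₀/P)/ln(1+r)⌉ = 64 payments (last £7.33); total interest = total paid − £600.00 = £260.98.
At £33.55/mo: 21 payments (last £8.47); total interest £79.47.
Payments saved = 64 − 21 = 43.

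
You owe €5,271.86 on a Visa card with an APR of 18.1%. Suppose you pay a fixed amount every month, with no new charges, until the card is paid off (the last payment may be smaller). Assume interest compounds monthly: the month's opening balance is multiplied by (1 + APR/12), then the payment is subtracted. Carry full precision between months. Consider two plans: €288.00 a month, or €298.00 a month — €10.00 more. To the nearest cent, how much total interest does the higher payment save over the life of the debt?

Monthly rate r = 18.1%/12 = 1.50833% = 0.0150833.
At €288.00/mo: n = ⌈−ln(1 − rB₀/P)/ln(1+r)⌉ = 22 payments (last €168.26); total interest = total paid − €5,271.86 = €944.40.
At €298.00/mo: 21 payments (last €218.84); total interest €906.98.
Interest saved = €944.40 − €906.98 = €37.42.

€37.42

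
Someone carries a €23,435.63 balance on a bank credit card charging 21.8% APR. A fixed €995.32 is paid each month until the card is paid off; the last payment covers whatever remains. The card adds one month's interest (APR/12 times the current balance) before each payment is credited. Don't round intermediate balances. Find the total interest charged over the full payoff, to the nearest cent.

Monthly rate r = 21.8%/12 = 1.81667% = 0.0181667.
Payoff takes n = ⌈−ln(1 − rB₀/P)/ln(1+r)⌉ = ⌈31.004⌉ = 32 payments; the last is €3.65.
Total paid = 31·€995.32 + €3.65 = €30,858.57.
Total interest = total paid − principal = €30,858.57 − €23,435.63 = €7,422.94.

€7,422.94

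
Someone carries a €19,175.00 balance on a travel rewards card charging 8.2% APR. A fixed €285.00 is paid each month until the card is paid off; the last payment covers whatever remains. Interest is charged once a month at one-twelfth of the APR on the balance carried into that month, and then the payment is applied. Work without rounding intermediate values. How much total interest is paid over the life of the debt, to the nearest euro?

Monthly rate r = 8.2%/12 = 0.683333% = 0.00683333.
Payoff takes n = ⌈−ln(1 − rB₀/P)/ln(1+r)⌉ = ⌈90.414⌉ = 91 payments; the last is €118.16.
Total paid = 90·€285.00 + €118.16 = €25,768.16.
Total interest = total paid − principal = €25,768.16 − €19,175.00 = €6,593.16.

€6,593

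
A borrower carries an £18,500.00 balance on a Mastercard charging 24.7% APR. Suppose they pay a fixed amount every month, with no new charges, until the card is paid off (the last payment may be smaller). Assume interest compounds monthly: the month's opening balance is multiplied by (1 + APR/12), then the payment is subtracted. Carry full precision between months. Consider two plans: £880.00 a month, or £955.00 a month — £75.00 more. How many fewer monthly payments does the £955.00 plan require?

Monthly rate r = 24.7%/12 = 2.05833% = 0.0205833.
At £880.00/mo: n = ⌈−ln(1 − rB₀/P)/ln(1+r)⌉ = 28 payments (last £726.51); total interest = total paid − £18,500.00 = £5,986.51.
At £955.00/mo: 25 payments (last £925.30); total interest £5,345.30.
Payments saved = 28 − 25 = 3.

3 fewer payments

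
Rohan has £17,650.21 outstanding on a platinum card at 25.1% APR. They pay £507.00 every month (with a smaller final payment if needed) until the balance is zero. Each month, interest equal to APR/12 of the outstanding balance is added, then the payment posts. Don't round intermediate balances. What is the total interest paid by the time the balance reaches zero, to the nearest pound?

Monthly rate r = 25.1%/12 = 2.09167% = 0.0209167.
Payoff takes n = ⌈−ln(1 − rB₀/P)/ln(1+r)⌉ = ⌈62.924⌉ = 63 payments; the last is £468.93.
Total paid = 62·£507.00 + £468.93 = £31,902.93.
Total interest = total paid − principal = £31,902.93 − £17,650.21 = £14,252.72.

£14,253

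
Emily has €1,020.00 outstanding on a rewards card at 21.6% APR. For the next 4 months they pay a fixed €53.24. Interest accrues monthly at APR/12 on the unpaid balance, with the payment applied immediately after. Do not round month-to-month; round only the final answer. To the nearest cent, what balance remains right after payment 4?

€876.67

Monthly rate r = 21.6%/12 = 1.8% = 0.018.
Each month: B ← B·(1+r) − €53.24.
Month 1: interest €18.36; balance after payment €985.12.
Month 2: interest €17.73; balance after payment €949.61.
Month 3: interest €17.09; balance after payment €913.47.
Month 4: interest €16.44; balance after payment €876.67.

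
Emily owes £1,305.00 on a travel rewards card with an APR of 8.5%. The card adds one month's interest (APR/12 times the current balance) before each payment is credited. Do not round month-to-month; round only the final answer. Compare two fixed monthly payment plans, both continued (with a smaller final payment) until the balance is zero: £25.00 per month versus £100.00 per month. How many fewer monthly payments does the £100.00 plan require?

Monthly rate r = 8.5%/12 = 0.708333% = 0.00708333.
At £25.00/mo: n = ⌈−ln(1 − rB₀/P)/ln(1+r)⌉ = 66 payments (last £10.10); total interest = total paid − £1,305.00 = £330.10.
At £100.00/mo: 14 payments (last £74.22); total interest £69.22.
Payments saved = 66 − 14 = 52.

52 fewer payments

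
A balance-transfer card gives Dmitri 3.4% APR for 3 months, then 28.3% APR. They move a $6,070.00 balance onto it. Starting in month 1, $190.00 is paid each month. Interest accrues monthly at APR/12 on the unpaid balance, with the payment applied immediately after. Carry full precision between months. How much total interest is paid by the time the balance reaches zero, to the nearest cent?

$4,017.75

Promo months 1–3 at r₀ = 3.4%/12 = 0.00283333; months 4+ at r₁ = 28.3%/12 = 0.0235833.
After month 3: iterate B ← B·(1+r₀) − $190.00 for 3 months → $5,550.12.
Then at r₁ with $190.00/mo: n₂ = −ln(1 − r₁·B/P)/ln(1+r₁) ≈ 50.09 → 51 more payments.
Total paid = 53·$190.00 + $17.75 = $10,087.75; interest = $10,087.75 − $6,070.00 = $4,017.75.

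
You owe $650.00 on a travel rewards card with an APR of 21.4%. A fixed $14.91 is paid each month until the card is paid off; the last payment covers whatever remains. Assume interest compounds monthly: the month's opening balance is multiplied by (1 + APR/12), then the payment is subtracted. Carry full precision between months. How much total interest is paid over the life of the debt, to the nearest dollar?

$617

Monthly rate r = 21.4%/12 = 1.78333% = 0.0178333.
Payoff takes n = ⌈−ln(1 − rB₀/P)/ln(1+r)⌉ = ⌈85.005⌉ = 86 payments; the last is $0.08.
Total paid = 85·$14.91 + $0.08 = $1,267.43.
Total interest = total paid − principal = $1,267.43 − $650.00 = $617.43.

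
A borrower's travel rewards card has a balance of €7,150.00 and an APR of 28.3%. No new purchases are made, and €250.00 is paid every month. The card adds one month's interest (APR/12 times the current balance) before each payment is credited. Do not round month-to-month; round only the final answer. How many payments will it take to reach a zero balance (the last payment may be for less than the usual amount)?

49 months

Monthly rate r = 28.3%/12 = 2.35833% = 0.0235833.
Recurrence: B ← B·(1+r) − €250.00.
Month 1: interest €168.62; balance after payment €7,068.62.
Month 2: interest €166.70; balance after payment €6,985.32.
Closed form: n = −ln(1 − rB₀/P)/ln(1+r) = −ln(0.32552)/ln(1.02358) ≈ 48.149, so the balance reaches zero during payment 49.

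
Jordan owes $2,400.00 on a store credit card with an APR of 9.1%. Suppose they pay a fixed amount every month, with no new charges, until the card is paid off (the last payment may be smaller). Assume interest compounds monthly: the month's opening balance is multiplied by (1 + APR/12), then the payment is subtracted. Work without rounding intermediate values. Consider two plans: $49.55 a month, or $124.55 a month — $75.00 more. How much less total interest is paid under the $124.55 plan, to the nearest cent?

Monthly rate r = 9.1%/12 = 0.758333% = 0.00758333.
At $49.55/mo: n = ⌈−ln(1 − rB₀/P)/ln(1+r)⌉ = 61 payments (last $29.46); total interest = total paid − $2,400.00 = $602.46.
At $124.55/mo: 21 payments (last $113.42); total interest $204.42.
Interest saved = $602.46 − $204.42 = $398.04.

$398.04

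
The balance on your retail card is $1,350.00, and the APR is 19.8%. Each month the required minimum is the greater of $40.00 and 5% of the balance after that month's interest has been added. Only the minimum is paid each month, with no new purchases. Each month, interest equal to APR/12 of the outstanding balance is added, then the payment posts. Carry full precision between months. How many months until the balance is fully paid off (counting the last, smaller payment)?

Monthly rate r = 19.8%/12 = 1.65% = 0.0165.
While 5% of the post-interest balance exceeds $40.00, each month B ← (B·(1+r))·(1 − 0.05), i.e. B shrinks by the factor (1+r)·0.95 = 0.96567.
This holds for months 1–16. Entering month 17 the balance is $772.02; 5% of the post-interest balance is now below $40.00, so the flat $40.00 minimum applies from here.
From month 17 a fixed $40.00 at rate r clears $772.02 in 24 more payments. Total: 16 + 24 = 40 months.

40 months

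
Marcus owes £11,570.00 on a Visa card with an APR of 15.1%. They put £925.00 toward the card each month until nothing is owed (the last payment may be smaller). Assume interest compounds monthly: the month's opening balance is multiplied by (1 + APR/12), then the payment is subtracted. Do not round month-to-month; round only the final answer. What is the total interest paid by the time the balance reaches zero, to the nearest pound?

Monthly rate r = 15.1%/12 = 1.25833% = 0.0125833.
Payoff takes n = ⌈−ln(1 − rB₀/P)/ln(1+r)⌉ = ⌈13.695⌉ = 14 payments; the last is £644.24.
Total paid = 13·£925.00 + £644.24 = £12,669.24.
Total interest = total paid − principal = £12,669.24 − £11,570.00 = £1,099.24.

£1,099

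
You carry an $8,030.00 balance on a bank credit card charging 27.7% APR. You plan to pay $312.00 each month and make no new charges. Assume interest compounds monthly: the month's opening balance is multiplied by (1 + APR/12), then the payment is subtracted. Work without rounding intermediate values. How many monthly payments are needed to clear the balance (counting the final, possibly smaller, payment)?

40 payments

Monthly rate r = 27.7%/12 = 2.30833% = 0.0230833.
Recurrence: B ← B·(1+r) − $312.00.
Month 1: interest $185.36; balance after payment $7,903.36.
Month 2: interest $182.44; balance after payment $7,773.80.
Closed form: n = −ln(1 − rB₀/P)/ln(1+r) = −ln(0.4059)/ln(1.02308) ≈ 39.510, so the balance reaches zero during payment 40.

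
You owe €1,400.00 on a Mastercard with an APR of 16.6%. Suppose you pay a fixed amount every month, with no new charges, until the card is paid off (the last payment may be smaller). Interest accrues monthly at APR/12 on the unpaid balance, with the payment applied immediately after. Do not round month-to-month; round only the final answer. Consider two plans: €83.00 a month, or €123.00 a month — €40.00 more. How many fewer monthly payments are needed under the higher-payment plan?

7 fewer payments

Monthly rate r = 16.6%/12 = 1.38333% = 0.0138333.
At €83.00/mo: n = ⌈−ln(1 − rB₀/P)/ln(1+r)⌉ = 20 payments (last €28.35); total interest = total paid − €1,400.00 = €205.35.
At €123.00/mo: 13 payments (last €58.07); total interest €134.07.
Payments saved = 20 − 13 = 7.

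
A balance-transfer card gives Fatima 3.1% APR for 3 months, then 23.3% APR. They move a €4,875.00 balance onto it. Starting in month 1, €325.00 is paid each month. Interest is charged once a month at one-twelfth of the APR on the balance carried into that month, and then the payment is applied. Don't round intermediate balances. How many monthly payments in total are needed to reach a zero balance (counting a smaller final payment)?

Promo months 1–3 at r₀ = 3.1%/12 = 0.00258333; months 4+ at r₁ = 23.3%/12 = 0.0194167.
After month 3: iterate B ← B·(1+r₀) − €325.00 for 3 months → €3,935.36.
Then at r₁ with €325.00/mo: n₂ = −ln(1 − r₁·B/P)/ln(1+r₁) ≈ 13.94 → 14 more payments.

17 payments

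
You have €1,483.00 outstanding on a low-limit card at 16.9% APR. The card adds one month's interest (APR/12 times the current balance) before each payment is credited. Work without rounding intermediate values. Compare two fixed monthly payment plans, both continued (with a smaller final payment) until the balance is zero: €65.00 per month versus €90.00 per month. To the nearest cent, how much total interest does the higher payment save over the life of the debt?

Monthly rate r = 16.9%/12 = 1.40833% = 0.0140833.
At €65.00/mo: n = ⌈−ln(1 − rB₀/P)/ln(1+r)⌉ = 28 payments (last €46.59); total interest = total paid − €1,483.00 = €318.59.
At €90.00/mo: 19 payments (last €79.32); total interest €216.32.
Interest saved = €318.59 − €216.32 = €102.27.

€102.27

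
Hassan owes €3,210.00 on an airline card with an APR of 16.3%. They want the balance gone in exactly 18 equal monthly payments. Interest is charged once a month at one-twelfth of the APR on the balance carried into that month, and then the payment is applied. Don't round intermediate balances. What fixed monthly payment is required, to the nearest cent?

Monthly rate r = 16.3%/12 = 1.35833% = 0.0135833.
Level-payment amortization: P = B₀·r / (1 − (1+r)^(−n)) = 3210.00·0.0135833 / (1 − 1.01358^(−18)).
Denominator 1 − (1+r)^(−18) = 0.215614228.
P = 43.6025 / 0.215614228 ≈ 202.22.

€202.22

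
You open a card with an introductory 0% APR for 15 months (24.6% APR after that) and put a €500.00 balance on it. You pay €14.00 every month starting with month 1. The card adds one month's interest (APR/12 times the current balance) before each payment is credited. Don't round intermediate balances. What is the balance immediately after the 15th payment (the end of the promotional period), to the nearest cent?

Promo months 1–15 at r₀ = 0%/12 = 0; months 16+ at r₁ = 24.6%/12 = 0.0205.
After month 15 (no interest yet): B = €500.00 − 15·€14.00 = €290.00.

€290.00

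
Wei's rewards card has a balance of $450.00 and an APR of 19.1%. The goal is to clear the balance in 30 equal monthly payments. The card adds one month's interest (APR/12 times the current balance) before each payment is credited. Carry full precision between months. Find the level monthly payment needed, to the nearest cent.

$18.98

Monthly rate r = 19.1%/12 = 1.59167% = 0.0159167.
Level-payment amortization: P = B₀·r / (1 − (1+r)^(−n)) = 450.00·0.0159167 / (1 − 1.01592^(−30)).
Denominator 1 − (1+r)^(−30) = 0.377330715.
P = 7.1625 / 0.377330715 ≈ 18.98.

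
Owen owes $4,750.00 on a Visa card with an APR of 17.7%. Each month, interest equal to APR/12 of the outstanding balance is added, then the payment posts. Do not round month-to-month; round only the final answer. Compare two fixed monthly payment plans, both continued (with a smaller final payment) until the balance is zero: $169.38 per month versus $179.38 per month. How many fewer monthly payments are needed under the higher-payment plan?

3 fewer payments

Monthly rate r = 17.7%/12 = 1.475% = 0.01475.
At $169.38/mo: n = ⌈−ln(1 − rB₀/P)/ln(1+r)⌉ = 37 payments (last $77.82); total interest = total paid − $4,750.00 = $1,425.50.
At $179.38/mo: 34 payments (last $147.87); total interest $1,317.41.
Payments saved = 37 − 34 = 3.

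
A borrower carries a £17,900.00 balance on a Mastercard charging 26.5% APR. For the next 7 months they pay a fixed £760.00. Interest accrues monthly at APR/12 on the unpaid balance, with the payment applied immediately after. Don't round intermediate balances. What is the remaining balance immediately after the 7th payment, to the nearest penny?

Monthly rate r = 26.5%/12 = 2.20833% = 0.0220833.
Each month: B ← B·(1+r) − £760.00.
Month 1: interest £395.29; balance after payment £17,535.29.
Month 2: interest £387.24; balance after payment £17,162.53.
Month 3: interest £379.01; balance after payment £16,781.54.
Month 4: interest £370.59; balance after payment £16,392.13.
Month 5: interest £361.99; balance after payment £15,994.12.
Month 6: interest £353.20; balance after payment £15,587.32.
Month 7: interest £344.22; balance after payment £15,171.54.

£15,171.54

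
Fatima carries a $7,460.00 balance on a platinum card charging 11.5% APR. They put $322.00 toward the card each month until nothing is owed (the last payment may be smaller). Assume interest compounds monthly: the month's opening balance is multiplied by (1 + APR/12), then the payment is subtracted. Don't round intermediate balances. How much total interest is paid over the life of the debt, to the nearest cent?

Monthly rate r = 11.5%/12 = 0.958333% = 0.00958333.
Payoff takes n = ⌈−ln(1 − rB₀/P)/ln(1+r)⌉ = ⌈26.323⌉ = 27 payments; the last is $104.29.
Total paid = 26·$322.00 + $104.29 = $8,476.29.
Total interest = total paid − principal = $8,476.29 − $7,460.00 = $1,016.29.

$1,016.29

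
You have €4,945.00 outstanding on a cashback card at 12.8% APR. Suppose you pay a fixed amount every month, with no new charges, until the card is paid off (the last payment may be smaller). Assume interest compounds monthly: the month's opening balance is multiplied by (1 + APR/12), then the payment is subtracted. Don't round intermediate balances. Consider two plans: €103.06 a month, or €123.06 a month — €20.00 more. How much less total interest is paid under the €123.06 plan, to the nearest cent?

€473.17

Monthly rate r = 12.8%/12 = 1.06667% = 0.0106667.
At €103.06/mo: n = ⌈−ln(1 − rB₀/P)/ln(1+r)⌉ = 68 payments (last €59.96); total interest = total paid − €4,945.00 = €2,019.98.
At €123.06/mo: 53 payments (last €92.69); total interest €1,546.81.
Interest saved = €2,019.98 − €1,546.81 = €473.17.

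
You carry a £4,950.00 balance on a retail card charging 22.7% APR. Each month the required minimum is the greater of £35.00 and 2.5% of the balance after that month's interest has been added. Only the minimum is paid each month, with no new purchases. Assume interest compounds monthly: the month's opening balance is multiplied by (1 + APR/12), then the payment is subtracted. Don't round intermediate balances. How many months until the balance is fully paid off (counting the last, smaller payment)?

Monthly rate r = 22.7%/12 = 1.89167% = 0.0189167.
While 2.5% of the post-interest balance exceeds £35.00, each month B ← (B·(1+r))·(1 − 0.025), i.e. B shrinks by the factor (1+r)·0.975 = 0.99344.
This holds for months 1–195. Entering month 196 the balance is £1,372.60; 2.5% of the post-interest balance is now below £35.00, so the flat £35.00 minimum applies from here.
From month 196 a fixed £35.00 at rate r clears £1,372.60 in 73 more payments. Total: 195 + 73 = 268 months.

268 months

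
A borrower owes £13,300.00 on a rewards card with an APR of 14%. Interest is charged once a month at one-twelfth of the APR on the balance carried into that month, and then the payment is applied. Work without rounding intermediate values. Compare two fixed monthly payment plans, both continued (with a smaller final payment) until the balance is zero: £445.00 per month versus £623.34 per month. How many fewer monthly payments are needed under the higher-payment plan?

Monthly rate r = 14%/12 = 1.16667% = 0.0116667.
At £445.00/mo: n = ⌈−ln(1 − rB₀/P)/ln(1+r)⌉ = 37 payments (last £429.75); total interest = total paid − £13,300.00 = £3,149.75.
At £623.34/mo: 25 payments (last £423.95); total interest £2,084.11.
Payments saved = 37 − 25 = 12.

12 fewer payments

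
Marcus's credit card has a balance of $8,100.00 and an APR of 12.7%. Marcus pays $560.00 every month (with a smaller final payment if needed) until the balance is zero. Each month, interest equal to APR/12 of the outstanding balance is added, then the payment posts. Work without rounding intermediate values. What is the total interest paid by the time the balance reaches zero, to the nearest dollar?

Monthly rate r = 12.7%/12 = 1.05833% = 0.0105833.
Payoff takes n = ⌈−ln(1 − rB₀/P)/ln(1+r)⌉ = ⌈15.782⌉ = 16 payments; the last is $438.47.
Total paid = 15·$560.00 + $438.47 = $8,838.47.
Total interest = total paid − principal = $8,838.47 − $8,100.00 = $738.47.

$738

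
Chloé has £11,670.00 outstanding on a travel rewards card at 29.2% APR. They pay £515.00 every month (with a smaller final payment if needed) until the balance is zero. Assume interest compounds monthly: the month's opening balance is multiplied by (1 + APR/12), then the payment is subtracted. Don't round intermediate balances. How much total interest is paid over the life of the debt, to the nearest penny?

£5,502.76

Monthly rate r = 29.2%/12 = 2.43333% = 0.0243333.
Payoff takes n = ⌈−ln(1 − rB₀/P)/ln(1+r)⌉ = ⌈33.342⌉ = 34 payments; the last is £177.76.
Total paid = 33·£515.00 + £177.76 = £17,172.76.
Total interest = total paid − principal = £17,172.76 − £11,670.00 = £5,502.76.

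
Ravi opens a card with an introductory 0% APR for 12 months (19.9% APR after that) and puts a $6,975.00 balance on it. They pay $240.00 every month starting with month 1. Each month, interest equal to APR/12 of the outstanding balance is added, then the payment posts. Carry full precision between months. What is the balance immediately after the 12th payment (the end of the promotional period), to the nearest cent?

$4,095.00

Promo months 1–12 at r₀ = 0%/12 = 0; months 13+ at r₁ = 19.9%/12 = 0.0165833.
After month 12 (no interest yet): B = $6,975.00 − 12·$240.00 = $4,095.00.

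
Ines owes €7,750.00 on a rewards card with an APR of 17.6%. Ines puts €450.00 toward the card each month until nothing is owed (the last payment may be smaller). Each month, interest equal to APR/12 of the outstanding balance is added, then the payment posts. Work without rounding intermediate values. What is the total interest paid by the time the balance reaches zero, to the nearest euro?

Monthly rate r = 17.6%/12 = 1.46667% = 0.0146667.
Payoff takes n = ⌈−ln(1 − rB₀/P)/ln(1+r)⌉ = ⌈19.996⌉ = 20 payments; the last is €448.22.
Total paid = 19·€450.00 + €448.22 = €8,998.22.
Total interest = total paid − principal = €8,998.22 − €7,750.00 = €1,248.22.

€1,248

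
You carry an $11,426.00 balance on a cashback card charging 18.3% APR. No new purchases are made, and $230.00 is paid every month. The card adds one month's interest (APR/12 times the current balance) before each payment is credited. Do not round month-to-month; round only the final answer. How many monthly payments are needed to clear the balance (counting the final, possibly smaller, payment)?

94 payments

Monthly rate r = 18.3%/12 = 1.525% = 0.01525.
Recurrence: B ← B·(1+r) − $230.00.
Month 1: interest $174.25; balance after payment $11,370.25.
Month 2: interest $173.40; balance after payment $11,313.64.
Closed form: n = −ln(1 − rB₀/P)/ln(1+r) = −ln(0.24241)/ln(1.01525) ≈ 93.634, so the balance reaches zero during payment 94.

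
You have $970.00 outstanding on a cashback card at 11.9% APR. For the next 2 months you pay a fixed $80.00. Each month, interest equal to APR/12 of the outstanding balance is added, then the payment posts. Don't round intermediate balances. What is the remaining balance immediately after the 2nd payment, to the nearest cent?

$828.54

Monthly rate r = 11.9%/12 = 0.991667% = 0.00991667.
Each month: B ← B·(1+r) − $80.00.
Month 1: interest $9.62; balance after payment $899.62.
Month 2: interest $8.92; balance after payment $828.54.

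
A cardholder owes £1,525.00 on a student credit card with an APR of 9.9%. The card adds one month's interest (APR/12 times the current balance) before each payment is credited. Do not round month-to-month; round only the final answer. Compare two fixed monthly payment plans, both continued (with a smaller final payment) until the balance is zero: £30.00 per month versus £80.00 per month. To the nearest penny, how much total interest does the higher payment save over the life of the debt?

Monthly rate r = 9.9%/12 = 0.825% = 0.00825.
At £30.00/mo: n = ⌈−ln(1 − rB₀/P)/ln(1+r)⌉ = 67 payments (last £5.07); total interest = total paid − £1,525.00 = £460.07.
At £80.00/mo: 21 payments (last £66.07); total interest £141.07.
Interest saved = £460.07 − £141.07 = £319.00.

£319.00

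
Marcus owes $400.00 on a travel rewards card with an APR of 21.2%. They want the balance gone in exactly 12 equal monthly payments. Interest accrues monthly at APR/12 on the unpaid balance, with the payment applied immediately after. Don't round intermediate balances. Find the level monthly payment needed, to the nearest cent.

$37.28

Monthly rate r = 21.2%/12 = 1.76667% = 0.0176667.
Level-payment amortization: P = B₀·r / (1 − (1+r)^(−n)) = 400.00·0.0176667 / (1 − 1.01767^(−12)).
Denominator 1 − (1+r)^(−12) = 0.189536604.
P = 7.06667 / 0.189536604 ≈ 37.28.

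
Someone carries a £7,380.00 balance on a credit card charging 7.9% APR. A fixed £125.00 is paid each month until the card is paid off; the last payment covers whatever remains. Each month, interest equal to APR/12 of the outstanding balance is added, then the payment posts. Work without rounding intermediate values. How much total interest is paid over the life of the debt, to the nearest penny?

£1,995.06

Monthly rate r = 7.9%/12 = 0.658333% = 0.00658333.
Payoff takes n = ⌈−ln(1 − rB₀/P)/ln(1+r)⌉ = ⌈75.000⌉ = 76 payments; the last is £0.06.
Total paid = 75·£125.00 + £0.06 = £9,375.06.
Total interest = total paid − principal = £9,375.06 − £7,380.00 = £1,995.06.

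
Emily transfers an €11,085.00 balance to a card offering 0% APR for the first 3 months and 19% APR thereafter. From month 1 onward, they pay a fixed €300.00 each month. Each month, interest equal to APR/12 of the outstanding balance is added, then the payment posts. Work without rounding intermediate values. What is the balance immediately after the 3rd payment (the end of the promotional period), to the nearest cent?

€10,185.00

Promo months 1–3 at r₀ = 0%/12 = 0; months 4+ at r₁ = 19%/12 = 0.0158333.
After month 3 (no interest yet): B = €11,085.00 − 3·€300.00 = €10,185.00.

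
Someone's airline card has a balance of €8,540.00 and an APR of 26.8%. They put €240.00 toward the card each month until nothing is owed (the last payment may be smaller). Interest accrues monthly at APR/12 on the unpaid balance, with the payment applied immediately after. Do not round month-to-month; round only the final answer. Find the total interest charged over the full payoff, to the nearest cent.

Monthly rate r = 26.8%/12 = 2.23333% = 0.0223333.
Payoff takes n = ⌈−ln(1 − rB₀/P)/ln(1+r)⌉ = ⌈71.681⌉ = 72 payments; the last is €163.96.
Total paid = 71·€240.00 + €163.96 = €17,203.96.
Total interest = total paid − principal = €17,203.96 − €8,540.00 = €8,663.96.

€8,663.96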